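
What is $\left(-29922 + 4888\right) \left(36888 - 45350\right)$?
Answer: $211837708$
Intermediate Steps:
$\left(-29922 + 4888\right) \left(36888 - 45350\right) = \left(-25034\right) \left(-8462\right) = 211837708$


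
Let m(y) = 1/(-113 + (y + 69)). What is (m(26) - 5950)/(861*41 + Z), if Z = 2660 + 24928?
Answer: -107101/1132002 ≈ -0.094612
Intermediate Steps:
Z = 27588
m(y) = 1/(-44 + y) (m(y) = 1/(-113 + (69 + y)) = 1/(-44 + y))
(m(26) - 5950)/(861*41 + Z) = (1/(-44 + 26) - 5950)/(861*41 + 27588) = (1/(-18) - 5950)/(35301 + 27588) = (-1/18 - 5950)/62889 = -107101/18*1/62889 = -107101/1132002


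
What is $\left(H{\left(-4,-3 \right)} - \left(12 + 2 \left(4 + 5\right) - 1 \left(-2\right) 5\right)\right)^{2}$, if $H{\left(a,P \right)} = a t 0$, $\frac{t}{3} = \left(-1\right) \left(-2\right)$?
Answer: $1600$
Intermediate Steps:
$t = 6$ ($t = 3 \left(\left(-1\right) \left(-2\right)\right) = 3 \cdot 2 = 6$)
$H{\left(a,P \right)} = 0$ ($H{\left(a,P \right)} = a 6 \cdot 0 = 6 a 0 = 0$)
$\left(H{\left(-4,-3 \right)} - \left(12 + 2 \left(4 + 5\right) - 1 \left(-2\right) 5\right)\right)^{2} = \left(0 - \left(12 + 2 \left(4 + 5\right) - 1 \left(-2\right) 5\right)\right)^{2} = \left(0 - 40\right)^{2} = \left(-40\right)^{2} = 1600$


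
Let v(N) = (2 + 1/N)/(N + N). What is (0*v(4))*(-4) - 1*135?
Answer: -135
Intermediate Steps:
v(N) = (2 + 1/N)/(2*N) (v(N) = (2 + 1/N)/((2*N)) = (2 + 1/N)*(1/(2*N)) = (2 + 1/N)/(2*N))
(0*v(4))*(-4) - 1*135 = (0*((½ + 4)/4²))*(-4) - 1*135 = (0*((1/16)*(9/2)))*(-4) - 135 = (0*(9/32))*(-4) - 135 = 0*(-4) - 135 = 0 - 135 = -135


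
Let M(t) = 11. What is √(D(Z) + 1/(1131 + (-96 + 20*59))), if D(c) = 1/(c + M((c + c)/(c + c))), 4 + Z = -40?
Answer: I*√159493290/73095 ≈ 0.17278*I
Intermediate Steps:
Z = -44 (Z = -4 - 40 = -44)
D(c) = 1/(11 + c) (D(c) = 1/(c + 11) = 1/(11 + c))
√(D(Z) + 1/(1131 + (-96 + 20*59))) = √(1/(11 - 44) + 1/(1131 + (-96 + 20*59))) = √(1/(-33) + 1/(1131 + (-96 + 1180))) = √(-1/33 + 1/(1131 + 1084)) = √(-1/33 + 1/2215) = √(-2182/73095) = I*√159493290/73095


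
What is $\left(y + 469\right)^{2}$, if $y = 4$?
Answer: $223729$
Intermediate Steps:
$\left(y + 469\right)^{2} = \left(4 + 469\right)^{2} = 473^{2} = 223729$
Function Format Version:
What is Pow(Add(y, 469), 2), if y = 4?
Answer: 223729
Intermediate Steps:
Pow(Add(y, 469), 2) = Pow(Add(4, 469), 2) = Pow(473, 2) = 223729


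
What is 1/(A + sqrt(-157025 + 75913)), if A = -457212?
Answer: -114303/52260723514 - I*sqrt(20278)/104521447028 ≈ -2.1872e-6 - 1.3624e-9*I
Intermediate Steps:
1/(A + sqrt(-157025 + 75913)) = 1/(-457212 + sqrt(-157025 + 75913)) = 1/(-457212 + sqrt(-81112)) = 1/(-457212 + 2*I*sqrt(20278))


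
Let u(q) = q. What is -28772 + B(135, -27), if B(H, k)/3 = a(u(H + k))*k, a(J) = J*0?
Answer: -28772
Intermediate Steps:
a(J) = 0
B(H, k) = 0 (B(H, k) = 3*(0*k) = 3*0 = 0)
-28772 + B(135, -27) = -28772 + 0 = -28772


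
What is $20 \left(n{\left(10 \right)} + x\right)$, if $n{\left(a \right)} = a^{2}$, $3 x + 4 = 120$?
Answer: $\frac{8320}{3} \approx 2773.3$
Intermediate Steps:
$x = \frac{116}{3}$ ($x = - \frac{4}{3} + \frac{1}{3} \cdot 120 = - \frac{4}{3} + 40 = \frac{116}{3} \approx 38.667$)
$20 \left(n{\left(10 \right)} + x\right) = 20 \left(10^{2} + \frac{116}{3}\right) = 20 \left(100 + \frac{116}{3}\right) = 20 \cdot \frac{416}{3} = \frac{8320}{3}$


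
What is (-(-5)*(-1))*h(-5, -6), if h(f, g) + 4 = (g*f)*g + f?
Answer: 945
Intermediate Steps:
h(f, g) = -4 + f + f*g**2 (h(f, g) = -4 + ((g*f)*g + f) = -4 + ((f*g)*g + f) = -4 + (f*g**2 + f) = -4 + (f + f*g**2) = -4 + f + f*g**2)
(-(-5)*(-1))*h(-5, -6) = (-(-5)*(-1))*(-4 - 5 - 5*(-6)**2) = (-5*1)*(-4 - 5 - 5*36) = -5*(-4 - 5 - 180) = -5*(-189) = 945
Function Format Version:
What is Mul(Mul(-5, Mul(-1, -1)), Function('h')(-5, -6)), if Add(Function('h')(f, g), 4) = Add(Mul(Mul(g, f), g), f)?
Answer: 945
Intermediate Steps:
Function('h')(f, g) = Add(-4, f, Mul(f, Pow(g, 2))) (Function('h')(f, g) = Add(-4, Add(Mul(Mul(g, f), g), f)) = Add(-4, Add(Mul(Mul(f, g), g), f)) = Add(-4, Add(Mul(f, Pow(g, 2)), f)) = Add(-4, Add(f, Mul(f, Pow(g, 2)))) = Add(-4, f, Mul(f, Pow(g, 2))))
Mul(Mul(-5, Mul(-1, -1)), Function('h')(-5, -6)) = Mul(Mul(-5, Mul(-1, -1)), Add(-4, -5, Mul(-5, Pow(-6, 2)))) = Mul(Mul(-5, 1), Add(-4, -5, Mul(-5, 36))) = Mul(-5, Add(-4, -5, -180)) = Mul(-5, -189) = 945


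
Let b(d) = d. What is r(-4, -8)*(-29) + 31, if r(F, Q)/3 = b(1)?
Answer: -56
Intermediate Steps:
r(F, Q) = 3 (r(F, Q) = 3*1 = 3)
r(-4, -8)*(-29) + 31 = 3*(-29) + 31 = -87 + 31 = -56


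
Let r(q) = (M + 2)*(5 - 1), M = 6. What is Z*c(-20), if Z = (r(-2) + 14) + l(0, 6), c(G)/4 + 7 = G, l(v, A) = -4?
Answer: -4536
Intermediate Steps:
c(G) = -28 + 4*G
r(q) = 32 (r(q) = (6 + 2)*(5 - 1) = 8*4 = 32)
Z = 42 (Z = (32 + 14) - 4 = 46 - 4 = 42)
Z*c(-20) = 42*(-28 + 4*(-20)) = 42*(-28 - 80) = 42*(-108) = -4536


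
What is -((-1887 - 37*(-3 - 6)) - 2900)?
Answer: 4454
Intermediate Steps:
-((-1887 - 37*(-3 - 6)) - 2900) = -((-1887 - 37*(-9)) - 2900) = -((-1887 + 333) - 2900) = -(-1554 - 2900) = -1*(-4454) = 4454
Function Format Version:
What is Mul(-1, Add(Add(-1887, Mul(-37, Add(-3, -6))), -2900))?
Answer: 4454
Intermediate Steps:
Mul(-1, Add(Add(-1887, Mul(-37, Add(-3, -6))), -2900)) = Mul(-1, Add(Add(-1887, Mul(-37, -9)), -2900)) = Mul(-1, Add(Add(-1887, 333), -2900)) = Mul(-1, Add(-1554, -2900)) = Mul(-1, -4454) = 4454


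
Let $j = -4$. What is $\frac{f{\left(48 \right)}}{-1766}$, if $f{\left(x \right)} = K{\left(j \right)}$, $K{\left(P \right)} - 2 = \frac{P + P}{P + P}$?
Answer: $- \frac{3}{1766} \approx -0.0016988$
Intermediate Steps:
$K{\left(P \right)} = 3$ ($K{\left(P \right)} = 2 + \frac{P + P}{P + P} = 2 + \frac{2 P}{2 P} = 2 + 2 P \frac{1}{2 P} = 2 + 1 = 3$)
$f{\left(x \right)} = 3$
$\frac{f{\left(48 \right)}}{-1766} = \frac{3}{-1766} = 3 \left(- \frac{1}{1766}\right) = - \frac{3}{1766}$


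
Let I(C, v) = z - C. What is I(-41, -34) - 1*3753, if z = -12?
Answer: -3724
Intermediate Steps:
I(C, v) = -12 - C
I(-41, -34) - 1*3753 = (-12 - 1*(-41)) - 1*3753 = (-12 + 41) - 3753 = 29 - 3753 = -3724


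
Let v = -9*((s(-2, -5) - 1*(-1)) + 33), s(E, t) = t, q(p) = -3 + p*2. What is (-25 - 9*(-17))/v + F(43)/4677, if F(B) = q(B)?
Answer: -192331/406899 ≈ -0.47267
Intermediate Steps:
q(p) = -3 + 2*p
F(B) = -3 + 2*B
v = -261 (v = -9*((-5 - 1*(-1)) + 33) = -9*((-5 + 1) + 33) = -9*(-4 + 33) = -9*29 = -261)
(-25 - 9*(-17))/v + F(43)/4677 = (-25 - 9*(-17))/(-261) + (-3 + 2*43)/4677 = (-25 + 153)*(-1/261) + (-3 + 86)*(1/4677) = 128*(-1/261) + 83*(1/4677) = -128/261 + 83/4677 = -192331/406899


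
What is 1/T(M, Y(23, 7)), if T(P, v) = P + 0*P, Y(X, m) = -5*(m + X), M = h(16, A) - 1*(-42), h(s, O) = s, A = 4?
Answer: 1/58 ≈ 0.017241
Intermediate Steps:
M = 58 (M = 16 - 1*(-42) = 16 + 42 = 58)
Y(X, m) = -5*X - 5*m (Y(X, m) = -5*(X + m) = -5*X - 5*m)
T(P, v) = P (T(P, v) = P + 0 = P)
1/T(M, Y(23, 7)) = 1/58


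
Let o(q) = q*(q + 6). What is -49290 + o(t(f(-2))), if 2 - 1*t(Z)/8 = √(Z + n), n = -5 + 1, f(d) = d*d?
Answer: -48938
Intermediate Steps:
f(d) = d²
n = -4
t(Z) = 16 - 8*√(-4 + Z) (t(Z) = 16 - 8*√(Z - 4) = 16 - 8*√(-4 + Z))
o(q) = q*(6 + q)
-49290 + o(t(f(-2))) = -49290 + (16 - 8*√(-4 + (-2)²))*(6 + (16 - 8*√(-4 + (-2)²))) = -49290 + (16 - 8*√(-4 + 4))*(6 + (16 - 8*√(-4 + 4))) = -49290 + (16 - 8*√0)*(6 + (16 - 8*√0)) = -49290 + (16 - 8*0)*(6 + (16 - 8*0)) = -49290 + (16 + 0)*(6 + (16 + 0)) = -49290 + 16*(6 + 16) = -49290 + 16*22 = -49290 + 352 = -48938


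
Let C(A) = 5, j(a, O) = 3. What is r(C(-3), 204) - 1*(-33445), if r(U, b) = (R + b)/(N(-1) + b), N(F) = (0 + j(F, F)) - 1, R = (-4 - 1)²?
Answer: 6889899/206 ≈ 33446.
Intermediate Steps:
R = 25 (R = (-5)² = 25)
N(F) = 2 (N(F) = (0 + 3) - 1 = 3 - 1 = 2)
r(U, b) = (25 + b)/(2 + b)
r(C(-3), 204) - 1*(-33445) = (25 + 204)/(2 + 204) - 1*(-33445) = 229/206 + 33445 = 6889899/206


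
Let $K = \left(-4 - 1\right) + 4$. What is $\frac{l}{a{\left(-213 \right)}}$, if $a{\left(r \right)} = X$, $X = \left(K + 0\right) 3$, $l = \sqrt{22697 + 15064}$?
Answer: $- \frac{\sqrt{37761}}{3} \approx -64.774$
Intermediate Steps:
$K = -1$ ($K = -5 + 4 = -1$)
$l = \sqrt{37761} \approx 194.32$
$X = -3$ ($X = \left(-1 + 0\right) 3 = \left(-1\right) 3 = -3$)
$a{\left(r \right)} = -3$
$\frac{l}{a{\left(-213 \right)}} = \frac{\sqrt{37761}}{-3} = \sqrt{37761} \left(- \frac{1}{3}\right) = - \frac{\sqrt{37761}}{3}$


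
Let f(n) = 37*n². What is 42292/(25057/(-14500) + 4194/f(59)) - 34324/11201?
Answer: -884793902424594996/35467444858229 ≈ -24947.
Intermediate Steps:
42292/(25057/(-14500) + 4194/f(59)) - 34324/11201 = 42292/(25057/(-14500) + 4194/((37*59²))) - 34324/11201 = 42292/(25057*(-1/14500) + 4194/((37*3481))) - 34324*1/11201 = 42292/(-25057/14500 + 4194/128797) - 34324/11201 = 42292/(-3166453429/1867556500) - 34324/11201 = 42292*(-1867556500/3166453429) - 34324/11201 = -78982699498000/3166453429 - 34324/11201 = -884793902424594996/35467444858229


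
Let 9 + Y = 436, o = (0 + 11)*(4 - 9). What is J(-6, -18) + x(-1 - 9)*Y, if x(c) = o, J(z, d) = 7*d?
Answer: -23611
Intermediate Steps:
o = -55 (o = 11*(-5) = -55)
Y = 427 (Y = -9 + 436 = 427)
x(c) = -55
J(-6, -18) + x(-1 - 9)*Y = 7*(-18) - 55*427 = -126 - 23485 = -23611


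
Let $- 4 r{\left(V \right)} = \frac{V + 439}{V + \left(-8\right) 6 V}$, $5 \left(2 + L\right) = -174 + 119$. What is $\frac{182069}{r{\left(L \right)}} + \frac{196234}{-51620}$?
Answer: $- \frac{5742444386501}{5497530} \approx -1.0446 \cdot 10^{6}$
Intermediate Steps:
$L = -13$ ($L = -2 + \frac{-174 + 119}{5} = -2 + \frac{1}{5} \left(-55\right) = -2 - 11 = -13$)
$r{\left(V \right)} = \frac{439 + V}{188 V}$ ($r{\left(V \right)} = - \frac{\left(V + 439\right) \frac{1}{V + \left(-8\right) 6 V}}{4} = - \frac{\left(439 + V\right) \frac{1}{V - 48 V}}{4} = - \frac{\left(439 + V\right) \frac{1}{\left(-47\right) V}}{4} = - \frac{\left(439 + V\right) \left(- \frac{1}{47 V}\right)}{4} = - \frac{\left(- \frac{1}{47}\right) \frac{1}{V} \left(439 + V\right)}{4} = \frac{439 + V}{188 V}$)
$\frac{182069}{r{\left(L \right)}} + \frac{196234}{-51620} = \frac{182069}{\frac{1}{188} \frac{1}{-13} \left(439 - 13\right)} + \frac{196234}{-51620} = \frac{182069}{\frac{1}{188} \left(- \frac{1}{13}\right) 426} + 196234 \left(- \frac{1}{51620}\right) = \frac{182069}{- \frac{213}{1222}} - \frac{98117}{25810} = 182069 \left(- \frac{1222}{213}\right) - \frac{98117}{25810} = - \frac{222488318}{213} - \frac{98117}{25810} = - \frac{5742444386501}{5497530}$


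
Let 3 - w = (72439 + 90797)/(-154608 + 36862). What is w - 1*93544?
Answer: -5506957675/58873 ≈ -93540.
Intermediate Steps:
w = 258237/58873 (w = 3 - (72439 + 90797)/(-154608 + 36862) = 3 - 163236/(-117746) = 3 - 163236*(-1)/117746 = 3 - 1*(-81618/58873) = 3 + 81618/58873 = 258237/58873 ≈ 4.3863)
w - 1*93544 = 258237/58873 - 1*93544 = 258237/58873 - 93544 = -5506957675/58873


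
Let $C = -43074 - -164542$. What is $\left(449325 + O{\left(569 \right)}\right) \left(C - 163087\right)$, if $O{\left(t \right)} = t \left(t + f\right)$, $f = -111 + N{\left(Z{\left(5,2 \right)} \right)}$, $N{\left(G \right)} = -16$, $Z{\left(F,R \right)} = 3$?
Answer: $-29167552437$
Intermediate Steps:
$f = -127$ ($f = -111 - 16 = -127$)
$C = 121468$ ($C = -43074 + 164542 = 121468$)
$O{\left(t \right)} = t \left(-127 + t\right)$ ($O{\left(t \right)} = t \left(t - 127\right) = t \left(-127 + t\right)$)
$\left(449325 + O{\left(569 \right)}\right) \left(C - 163087\right) = \left(449325 + 569 \left(-127 + 569\right)\right) \left(121468 - 163087\right) = \left(449325 + 569 \cdot 442\right) \left(-41619\right) = \left(449325 + 251498\right) \left(-41619\right) = 700823 \left(-41619\right) = -29167552437$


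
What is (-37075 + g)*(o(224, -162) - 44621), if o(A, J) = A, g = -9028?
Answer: 2046834891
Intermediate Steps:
(-37075 + g)*(o(224, -162) - 44621) = (-37075 - 9028)*(224 - 44621) = -46103*(-44397) = 2046834891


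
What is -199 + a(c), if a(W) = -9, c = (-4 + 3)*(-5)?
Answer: -208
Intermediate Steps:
c = 5 (c = -1*(-5) = 5)
-199 + a(c) = -199 - 9 = -208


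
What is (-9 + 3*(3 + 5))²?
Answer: 225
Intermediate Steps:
(-9 + 3*(3 + 5))² = (-9 + 3*8)² = (-9 + 24)² = 15² = 225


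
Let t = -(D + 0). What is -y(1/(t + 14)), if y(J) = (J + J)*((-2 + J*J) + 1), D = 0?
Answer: 195/1372 ≈ 0.14213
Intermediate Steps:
t = 0 (t = -(0 + 0) = -1*0 = 0)
y(J) = 2*J*(-1 + J²) (y(J) = (2*J)*((-2 + J²) + 1) = (2*J)*(-1 + J²) = 2*J*(-1 + J²))
-y(1/(t + 14)) = -2*(-1 + (1/(0 + 14))²)/(0 + 14) = -2*(-1 + (1/14)²)/14 = -2*(-1 + 1/196)/14 = -2*(-195)/(14*196) = -1*(-195/1372) = 195/1372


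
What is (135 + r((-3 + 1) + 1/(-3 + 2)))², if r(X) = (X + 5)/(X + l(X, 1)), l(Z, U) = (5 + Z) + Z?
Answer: 72361/4 ≈ 18090.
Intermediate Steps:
l(Z, U) = 5 + 2*Z
r(X) = (5 + X)/(5 + 3*X) (r(X) = (X + 5)/(X + (5 + 2*X)) = (5 + X)/(5 + 3*X))
(135 + r((-3 + 1) + 1/(-3 + 2)))² = (135 + (5 + ((-3 + 1) + 1/(-3 + 2)))/(5 + 3*((-3 + 1) + 1/(-3 + 2))))² = (135 + (5 + (-2 + 1/(-1)))/(5 + 3*(-2 + 1/(-1))))² = (135 + (5 + (-2 - 1))/(5 + 3*(-2 - 1)))² = (135 + (5 - 3)/(5 + 3*(-3)))² = (135 + 2/(5 - 9))² = (135 + 2/(-4))² = (135 - ¼*2)² = (135 - ½)² = (269/2)² = 72361/4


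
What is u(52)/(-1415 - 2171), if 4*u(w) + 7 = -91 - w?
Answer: 75/7172 ≈ 0.010457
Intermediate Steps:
u(w) = -49/2 - w/4 (u(w) = -7/4 + (-91 - w)/4 = -7/4 + (-91/4 - w/4) = -49/2 - w/4)
u(52)/(-1415 - 2171) = (-49/2 - 1/4*52)/(-1415 - 2171) = (-49/2 - 13)/(-3586) = -75/2*(-1/3586) = 75/7172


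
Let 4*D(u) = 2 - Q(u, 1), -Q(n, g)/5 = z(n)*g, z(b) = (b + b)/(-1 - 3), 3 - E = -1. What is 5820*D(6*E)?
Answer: -84390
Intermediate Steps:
E = 4 (E = 3 - 1*(-1) = 3 + 1 = 4)
z(b) = -b/2 (z(b) = (2*b)/(-4) = (2*b)*(-¼) = -b/2)
Q(n, g) = 5*g*n/2 (Q(n, g) = -5*(-n/2)*g = -(-5)*g*n/2 = 5*g*n/2)
D(u) = ½ - 5*u/8 (D(u) = (2 - 5*u/2)/4 = ½ - 5*u/8)
5820*D(6*E) = 5820*(½ - 15*4/4) = 5820*(½ - 5/8*24) = 5820*(½ - 15) = 5820*(-29/2) = -84390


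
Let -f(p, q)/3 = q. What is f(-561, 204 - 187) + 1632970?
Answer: 1632919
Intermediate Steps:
f(p, q) = -3*q
f(-561, 204 - 187) + 1632970 = -3*(204 - 187) + 1632970 = -3*17 + 1632970 = -51 + 1632970 = 1632919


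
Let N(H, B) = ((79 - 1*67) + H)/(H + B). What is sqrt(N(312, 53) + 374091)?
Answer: 11*sqrt(411887535)/365 ≈ 611.63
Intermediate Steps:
N(H, B) = (12 + H)/(B + H) (N(H, B) = ((79 - 67) + H)/(B + H) = (12 + H)/(B + H))
sqrt(N(312, 53) + 374091) = sqrt((12 + 312)/(53 + 312) + 374091) = sqrt(324/365 + 374091) = sqrt(136543539/365) = 11*sqrt(411887535)/365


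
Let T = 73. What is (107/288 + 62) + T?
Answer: 38987/288 ≈ 135.37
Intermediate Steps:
(107/288 + 62) + T = (107/288 + 62) + 73 = 17963/288 + 73 = 38987/288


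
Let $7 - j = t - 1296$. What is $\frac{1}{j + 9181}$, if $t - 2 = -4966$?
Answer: $\frac{1}{15448} \approx 6.4733 \cdot 10^{-5}$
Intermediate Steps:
$t = -4964$ ($t = 2 - 4966 = -4964$)
$j = 6267$ ($j = 7 - \left(-4964 - 1296\right) = 7 - -6260 = 7 + 6260 = 6267$)
$\frac{1}{j + 9181} = \frac{1}{6267 + 9181} = \frac{1}{15448}$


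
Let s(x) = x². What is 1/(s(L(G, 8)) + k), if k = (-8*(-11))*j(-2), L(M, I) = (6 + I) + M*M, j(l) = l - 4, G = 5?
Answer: 1/993 ≈ 0.0010071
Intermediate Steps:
j(l) = -4 + l
L(M, I) = 6 + I + M² (L(M, I) = (6 + I) + M² = 6 + I + M²)
k = -528 (k = (-8*(-11))*(-4 - 2) = 88*(-6) = -528)
1/(s(L(G, 8)) + k) = 1/((6 + 8 + 5²)² - 528) = 1/((6 + 8 + 25)² - 528) = 1/(39² - 528) = 1/(1521 - 528) = 1/993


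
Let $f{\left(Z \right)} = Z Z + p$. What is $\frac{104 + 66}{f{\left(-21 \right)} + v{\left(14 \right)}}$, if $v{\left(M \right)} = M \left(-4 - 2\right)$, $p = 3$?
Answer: $\frac{17}{36} \approx 0.47222$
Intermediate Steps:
$v{\left(M \right)} = - 6 M$ ($v{\left(M \right)} = M \left(-6\right) = - 6 M$)
$f{\left(Z \right)} = 3 + Z^{2}$ ($f{\left(Z \right)} = Z Z + 3 = Z^{2} + 3 = 3 + Z^{2}$)
$\frac{104 + 66}{f{\left(-21 \right)} + v{\left(14 \right)}} = \frac{104 + 66}{\left(3 + \left(-21\right)^{2}\right) - 84} = \frac{170}{\left(3 + 441\right) - 84} = \frac{170}{444 - 84} = \frac{170}{360} = 170 \cdot \frac{1}{360} = \frac{17}{36}$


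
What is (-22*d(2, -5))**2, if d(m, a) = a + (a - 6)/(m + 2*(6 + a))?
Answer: 116281/4 ≈ 29070.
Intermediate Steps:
d(m, a) = a + (-6 + a)/(12 + m + 2*a) (d(m, a) = a + (-6 + a)/(m + (12 + 2*a)) = a + (-6 + a)/(12 + m + 2*a))
(-22*d(2, -5))**2 = (-22*(-6 + 2*(-5)**2 + 13*(-5) - 5*2)/(12 + 2 + 2*(-5)))**2 = (-22*(-6 + 2*25 - 65 - 10)/(12 + 2 - 10))**2 = (-22*(-6 + 50 - 65 - 10)/4)**2 = (-11*(-31)/2)**2 = (-22*(-31/4))**2 = (341/2)**2 = 116281/4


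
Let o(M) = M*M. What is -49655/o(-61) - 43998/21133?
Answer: -1213075673/78635893 ≈ -15.426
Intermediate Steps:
o(M) = M²
-49655/o(-61) - 43998/21133 = -49655/((-61)²) - 43998/21133 = -49655/3721 - 43998*1/21133 = -49655*1/3721 - 43998/21133 = -49655/3721 - 43998/21133 = -1213075673/78635893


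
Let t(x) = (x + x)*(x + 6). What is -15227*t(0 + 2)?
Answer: -487264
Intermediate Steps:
t(x) = 2*x*(6 + x) (t(x) = (2*x)*(6 + x) = 2*x*(6 + x))
-15227*t(0 + 2) = -30454*(0 + 2)*(6 + (0 + 2)) = -30454*2*(6 + 2) = -30454*2*8 = -15227*32 = -487264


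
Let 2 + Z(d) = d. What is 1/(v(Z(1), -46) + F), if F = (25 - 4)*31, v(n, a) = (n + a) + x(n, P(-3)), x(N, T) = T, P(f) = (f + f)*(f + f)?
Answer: 1/640 ≈ 0.0015625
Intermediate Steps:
P(f) = 4*f**2 (P(f) = (2*f)*(2*f) = 4*f**2)
Z(d) = -2 + d
v(n, a) = 36 + a + n (v(n, a) = (n + a) + 4*(-3)**2 = (a + n) + 4*9 = (a + n) + 36 = 36 + a + n)
F = 651 (F = 21*31 = 651)
1/(v(Z(1), -46) + F) = 1/((36 - 46 + (-2 + 1)) + 651) = 1/((36 - 46 - 1) + 651) = 1/(-11 + 651) = 1/640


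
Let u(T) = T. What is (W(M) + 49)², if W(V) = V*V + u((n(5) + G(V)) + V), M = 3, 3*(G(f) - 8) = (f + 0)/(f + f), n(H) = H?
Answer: 198025/36 ≈ 5500.7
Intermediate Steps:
G(f) = 49/6 (G(f) = 8 + ((f + 0)/(f + f))/3 = 8 + (f/((2*f)))/3 = 8 + (f*(1/(2*f)))/3 = 8 + (⅓)*(½) = 8 + ⅙ = 49/6)
W(V) = 79/6 + V + V² (W(V) = V*V + ((5 + 49/6) + V) = V² + (79/6 + V) = 79/6 + V + V²)
(W(M) + 49)² = ((79/6 + 3 + 3²) + 49)² = ((79/6 + 3 + 9) + 49)² = (151/6 + 49)² = (445/6)² = 198025/36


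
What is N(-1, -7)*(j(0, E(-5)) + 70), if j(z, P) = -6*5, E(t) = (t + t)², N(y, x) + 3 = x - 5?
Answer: -600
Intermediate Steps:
N(y, x) = -8 + x (N(y, x) = -3 + (x - 5) = -3 + (-5 + x) = -8 + x)
E(t) = 4*t² (E(t) = (2*t)² = 4*t²)
j(z, P) = -30
N(-1, -7)*(j(0, E(-5)) + 70) = (-8 - 7)*(-30 + 70) = -15*40 = -600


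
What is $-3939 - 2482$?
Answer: $-6421$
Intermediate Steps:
$-3939 - 2482 = -6421$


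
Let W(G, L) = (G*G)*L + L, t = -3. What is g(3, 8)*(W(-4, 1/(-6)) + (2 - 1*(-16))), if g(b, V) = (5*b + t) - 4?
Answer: 364/3 ≈ 121.33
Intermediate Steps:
g(b, V) = -7 + 5*b (g(b, V) = (5*b - 3) - 4 = (-3 + 5*b) - 4 = -7 + 5*b)
W(G, L) = L + L*G**2 (W(G, L) = G**2*L + L = L*G**2 + L = L + L*G**2)
g(3, 8)*(W(-4, 1/(-6)) + (2 - 1*(-16))) = (-7 + 5*3)*((1 + (-4)**2)/(-6) + (2 - 1*(-16))) = (-7 + 15)*(-(1 + 16)/6 + (2 + 16)) = 8*(-1/6*17 + 18) = 8*(-17/6 + 18) = 8*(91/6) = 364/3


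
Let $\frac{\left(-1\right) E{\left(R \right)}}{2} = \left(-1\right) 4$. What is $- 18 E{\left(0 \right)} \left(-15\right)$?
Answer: $2160$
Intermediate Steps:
$E{\left(R \right)} = 8$ ($E{\left(R \right)} = - 2 \left(\left(-1\right) 4\right) = \left(-2\right) \left(-4\right) = 8$)
$- 18 E{\left(0 \right)} \left(-15\right) = \left(-18\right) 8 \left(-15\right) = \left(-144\right) \left(-15\right) = 2160$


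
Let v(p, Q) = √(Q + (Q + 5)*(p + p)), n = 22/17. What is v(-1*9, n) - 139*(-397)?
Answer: 55183 + 4*I*√7 ≈ 55183.0 + 10.583*I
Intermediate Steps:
n = 22/17 (n = 22*(1/17) = 22/17 ≈ 1.2941)
v(p, Q) = √(Q + 2*p*(5 + Q)) (v(p, Q) = √(Q + (5 + Q)*(2*p)) = √(Q + 2*p*(5 + Q)))
v(-1*9, n) - 139*(-397) = √(22/17 + 10*(-1*9) + 2*(22/17)*(-1*9)) - 139*(-397) = √(22/17 + 10*(-9) + 2*(22/17)*(-9)) + 55183 = √(22/17 - 90 - 396/17) + 55183 = √(-112) + 55183 = 4*I*√7 + 55183 = 55183 + 4*I*√7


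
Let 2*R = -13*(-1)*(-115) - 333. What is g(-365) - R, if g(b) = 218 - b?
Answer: 1497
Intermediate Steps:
R = -914 (R = (-13*(-1)*(-115) - 333)/2 = (13*(-115) - 333)/2 = (-1495 - 333)/2 = (½)*(-1828) = -914)
g(-365) - R = (218 - 1*(-365)) - 1*(-914) = (218 + 365) + 914 = 583 + 914 = 1497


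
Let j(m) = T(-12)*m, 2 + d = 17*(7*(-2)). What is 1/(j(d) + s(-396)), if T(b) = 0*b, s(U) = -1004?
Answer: -1/1004 ≈ -0.00099602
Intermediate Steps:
T(b) = 0
d = -240 (d = -2 + 17*(7*(-2)) = -2 + 17*(-14) = -2 - 238 = -240)
j(m) = 0 (j(m) = 0*m = 0)
1/(j(d) + s(-396)) = 1/(0 - 1004) = 1/(-1004) = -1/1004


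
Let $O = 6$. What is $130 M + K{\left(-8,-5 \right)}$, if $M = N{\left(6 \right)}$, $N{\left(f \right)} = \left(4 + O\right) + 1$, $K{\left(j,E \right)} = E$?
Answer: $1425$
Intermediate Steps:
$N{\left(f \right)} = 11$ ($N{\left(f \right)} = \left(4 + 6\right) + 1 = 10 + 1 = 11$)
$M = 11$
$130 M + K{\left(-8,-5 \right)} = 130 \cdot 11 - 5 = 1430 - 5 = 1425$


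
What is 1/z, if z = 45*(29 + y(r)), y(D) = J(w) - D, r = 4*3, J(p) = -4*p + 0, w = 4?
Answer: 1/45 ≈ 0.022222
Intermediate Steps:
J(p) = -4*p
r = 12
y(D) = -16 - D (y(D) = -4*4 - D = -16 - D)
z = 45 (z = 45*(29 + (-16 - 1*12)) = 45*(29 + (-16 - 12)) = 45*(29 - 28) = 45*1 = 45)
1/z = 1/45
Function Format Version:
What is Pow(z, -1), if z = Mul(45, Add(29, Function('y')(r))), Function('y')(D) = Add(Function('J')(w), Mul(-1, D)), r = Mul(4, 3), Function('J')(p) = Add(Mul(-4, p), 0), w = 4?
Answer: Rational(1, 45) ≈ 0.022222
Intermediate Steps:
Function('J')(p) = Mul(-4, p)
r = 12
Function('y')(D) = Add(-16, Mul(-1, D)) (Function('y')(D) = Add(Mul(-4, 4), Mul(-1, D)) = Add(-16, Mul(-1, D)))
z = 45 (z = Mul(45, Add(29, Add(-16, Mul(-1, 12)))) = Mul(45, Add(29, Add(-16, -12))) = Mul(45, Add(29, -28)) = Mul(45, 1) = 45)
Pow(z, -1) = Pow(45, -1) = Rational(1, 45)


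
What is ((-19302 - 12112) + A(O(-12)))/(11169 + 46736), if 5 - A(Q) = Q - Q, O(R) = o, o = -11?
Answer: -31409/57905 ≈ -0.54242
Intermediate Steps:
O(R) = -11
A(Q) = 5 (A(Q) = 5 - (Q - Q) = 5 - 1*0 = 5 + 0 = 5)
((-19302 - 12112) + A(O(-12)))/(11169 + 46736) = ((-19302 - 12112) + 5)/(11169 + 46736) = (-31414 + 5)/57905 = -31409*1/57905 = -31409/57905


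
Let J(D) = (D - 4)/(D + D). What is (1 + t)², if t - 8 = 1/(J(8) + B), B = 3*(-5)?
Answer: 277729/3481 ≈ 79.784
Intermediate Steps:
B = -15
J(D) = (-4 + D)/(2*D) (J(D) = (-4 + D)/((2*D)) = (-4 + D)*(1/(2*D)) = (-4 + D)/(2*D))
t = 468/59 (t = 8 + 1/((½)*(-4 + 8)/8 - 15) = 8 + 1/((½)*(⅛)*4 - 15) = 8 + 1/(¼ - 15) = 8 + 1/(-59/4) = 8 - 4/59 = 468/59 ≈ 7.9322)
(1 + t)² = (1 + 468/59)² = (527/59)² = 277729/3481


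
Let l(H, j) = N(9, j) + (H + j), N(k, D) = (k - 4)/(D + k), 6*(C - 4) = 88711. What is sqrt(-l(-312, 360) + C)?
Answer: sqrt(892075622)/246 ≈ 121.41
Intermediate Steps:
C = 88735/6 (C = 4 + (1/6)*88711 = 4 + 88711/6 = 88735/6 ≈ 14789.)
N(k, D) = (-4 + k)/(D + k)
l(H, j) = H + j + 5/(9 + j) (l(H, j) = (-4 + 9)/(j + 9) + (H + j) = 5/(9 + j) + (H + j) = H + j + 5/(9 + j))
sqrt(-l(-312, 360) + C) = sqrt(-(5 + (9 + 360)*(-312 + 360))/(9 + 360) + 88735/6) = sqrt(-(5 + 369*48)/369 + 88735/6) = sqrt(-(5 + 17712)/369 + 88735/6) = sqrt(-17717/369 + 88735/6) = sqrt(10878971/738) = sqrt(892075622)/246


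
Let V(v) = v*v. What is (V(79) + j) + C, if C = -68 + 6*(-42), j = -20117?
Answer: -14196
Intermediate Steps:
V(v) = v²
C = -320 (C = -68 - 252 = -320)
(V(79) + j) + C = (79² - 20117) - 320 = (6241 - 20117) - 320 = -13876 - 320 = -14196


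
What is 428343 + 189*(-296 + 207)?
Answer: 411522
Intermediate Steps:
428343 + 189*(-296 + 207) = 428343 + 189*(-89) = 428343 - 16821 = 411522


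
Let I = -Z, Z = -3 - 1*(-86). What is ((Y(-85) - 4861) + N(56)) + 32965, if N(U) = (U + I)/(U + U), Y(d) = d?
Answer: 3138101/112 ≈ 28019.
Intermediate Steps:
Z = 83 (Z = -3 + 86 = 83)
I = -83 (I = -1*83 = -83)
N(U) = (-83 + U)/(2*U) (N(U) = (U - 83)/(U + U) = (-83 + U)/((2*U)) = (-83 + U)*(1/(2*U)) = (-83 + U)/(2*U))
((Y(-85) - 4861) + N(56)) + 32965 = ((-85 - 4861) + (½)*(-83 + 56)/56) + 32965 = (-4946 + (½)*(1/56)*(-27)) + 32965 = (-4946 - 27/112) + 32965 = -553979/112 + 32965 = 3138101/112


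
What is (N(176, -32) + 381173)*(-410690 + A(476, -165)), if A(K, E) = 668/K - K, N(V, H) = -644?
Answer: -18618746282523/119 ≈ -1.5646e+11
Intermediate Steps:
A(K, E) = -K + 668/K
(N(176, -32) + 381173)*(-410690 + A(476, -165)) = (-644 + 381173)*(-410690 + (-1*476 + 668/476)) = 380529*(-410690 + (-476 + 668*(1/476))) = 380529*(-410690 + (-476 + 167/119)) = 380529*(-410690 - 56477/119) = 380529*(-48928587/119) = -18618746282523/119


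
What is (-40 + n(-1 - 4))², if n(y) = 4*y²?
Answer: 3600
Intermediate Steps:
(-40 + n(-1 - 4))² = (-40 + 4*(-1 - 4)²)² = (-40 + 4*(-5)²)² = (-40 + 4*25)² = (-40 + 100)² = 60² = 3600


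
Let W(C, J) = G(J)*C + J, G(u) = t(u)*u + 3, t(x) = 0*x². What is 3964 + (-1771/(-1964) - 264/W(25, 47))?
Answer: 474751839/119804 ≈ 3962.7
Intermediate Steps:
t(x) = 0
G(u) = 3 (G(u) = 0*u + 3 = 0 + 3 = 3)
W(C, J) = J + 3*C (W(C, J) = 3*C + J = J + 3*C)
3964 + (-1771/(-1964) - 264/W(25, 47)) = 3964 + (-1771/(-1964) - 264/(47 + 3*25)) = 3964 + (-1771*(-1/1964) - 264/(47 + 75)) = 3964 + (1771/1964 - 264/122) = 3964 + (1771/1964 - 264*1/122) = 3964 + (1771/1964 - 132/61) = 3964 - 151217/119804 = 474751839/119804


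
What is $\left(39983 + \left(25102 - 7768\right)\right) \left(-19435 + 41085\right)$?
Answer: $1240913050$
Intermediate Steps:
$\left(39983 + \left(25102 - 7768\right)\right) \left(-19435 + 41085\right) = \left(39983 + 17334\right) 21650 = 57317 \cdot 21650 = 1240913050$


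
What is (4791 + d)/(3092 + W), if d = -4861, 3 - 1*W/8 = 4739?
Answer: 35/17398 ≈ 0.0020117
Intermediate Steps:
W = -37888 (W = 24 - 8*4739 = 24 - 37912 = -37888)
(4791 + d)/(3092 + W) = (4791 - 4861)/(3092 - 37888) = -70/(-34796) = -70*(-1/34796) = 35/17398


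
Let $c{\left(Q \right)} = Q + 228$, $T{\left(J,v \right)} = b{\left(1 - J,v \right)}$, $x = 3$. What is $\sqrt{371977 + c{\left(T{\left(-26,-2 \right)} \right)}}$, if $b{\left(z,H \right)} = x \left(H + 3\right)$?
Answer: $4 \sqrt{23263} \approx 610.09$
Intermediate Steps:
$b{\left(z,H \right)} = 9 + 3 H$ ($b{\left(z,H \right)} = 3 \left(H + 3\right) = 3 \left(3 + H\right) = 9 + 3 H$)
$T{\left(J,v \right)} = 9 + 3 v$
$c{\left(Q \right)} = 228 + Q$
$\sqrt{371977 + c{\left(T{\left(-26,-2 \right)} \right)}} = \sqrt{371977 + \left(228 + \left(9 + 3 \left(-2\right)\right)\right)} = \sqrt{371977 + \left(228 + \left(9 - 6\right)\right)} = \sqrt{371977 + \left(228 + 3\right)} = \sqrt{371977 + 231} = \sqrt{372208} = 4 \sqrt{23263}$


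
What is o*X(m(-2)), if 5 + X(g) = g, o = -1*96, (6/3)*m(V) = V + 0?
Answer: 576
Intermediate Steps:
m(V) = V/2 (m(V) = (V + 0)/2 = V/2)
o = -96
X(g) = -5 + g
o*X(m(-2)) = -96*(-5 + (½)*(-2)) = -96*(-5 - 1) = -96*(-6) = 576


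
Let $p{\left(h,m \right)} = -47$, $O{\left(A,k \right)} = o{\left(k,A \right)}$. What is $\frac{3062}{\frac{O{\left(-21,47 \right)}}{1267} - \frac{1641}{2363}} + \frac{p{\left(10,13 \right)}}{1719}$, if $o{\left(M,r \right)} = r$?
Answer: $- \frac{125070133028}{29042505} \approx -4306.5$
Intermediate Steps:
$O{\left(A,k \right)} = A$
$\frac{3062}{\frac{O{\left(-21,47 \right)}}{1267} - \frac{1641}{2363}} + \frac{p{\left(10,13 \right)}}{1719} = \frac{3062}{- \frac{21}{1267} - \frac{1641}{2363}} - \frac{47}{1719} = \frac{3062}{\left(-21\right) \frac{1}{1267} - \frac{1641}{2363}} - \frac{47}{1719} = \frac{3062}{- \frac{3}{181} - \frac{1641}{2363}} - \frac{47}{1719} = \frac{3062}{- \frac{304110}{427703}} - \frac{47}{1719} = 3062 \left(- \frac{427703}{304110}\right) - \frac{47}{1719} = - \frac{654813293}{152055} - \frac{47}{1719} = - \frac{125070133028}{29042505}$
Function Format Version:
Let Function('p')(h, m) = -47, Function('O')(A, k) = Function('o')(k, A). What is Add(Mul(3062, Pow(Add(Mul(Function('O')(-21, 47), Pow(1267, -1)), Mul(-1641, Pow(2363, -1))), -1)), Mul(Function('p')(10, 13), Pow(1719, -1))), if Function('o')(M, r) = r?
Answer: Rational(-125070133028, 29042505) ≈ -4306.5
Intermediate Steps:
Function('O')(A, k) = A
Add(Mul(3062, Pow(Add(Mul(Function('O')(-21, 47), Pow(1267, -1)), Mul(-1641, Pow(2363, -1))), -1)), Mul(Function('p')(10, 13), Pow(1719, -1))) = Add(Mul(3062, Pow(Add(Mul(-21, Pow(1267, -1)), Mul(-1641, Pow(2363, -1))), -1)), Mul(-47, Pow(1719, -1))) = Add(Mul(3062, Pow(Add(Mul(-21, Rational(1, 1267)), Mul(-1641, Rational(1, 2363))), -1)), Mul(-47, Rational(1, 1719))) = Add(Mul(3062, Pow(Add(Rational(-3, 181), Rational(-1641, 2363)), -1)), Rational(-47, 1719)) = Add(Mul(3062, Pow(Rational(-304110, 427703), -1)), Rational(-47, 1719)) = Add(Mul(3062, Rational(-427703, 304110)), Rational(-47, 1719)) = Add(Rational(-654813293, 152055), Rational(-47, 1719)) = Rational(-125070133028, 29042505)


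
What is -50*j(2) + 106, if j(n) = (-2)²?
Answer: -94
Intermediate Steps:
j(n) = 4
-50*j(2) + 106 = -50*4 + 106 = -200 + 106 = -94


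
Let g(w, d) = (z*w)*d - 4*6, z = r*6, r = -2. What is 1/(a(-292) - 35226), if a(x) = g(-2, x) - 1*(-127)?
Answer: -1/42131 ≈ -2.3735e-5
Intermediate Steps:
z = -12 (z = -2*6 = -12)
g(w, d) = -24 - 12*d*w (g(w, d) = (-12*w)*d - 4*6 = -12*d*w - 24 = -24 - 12*d*w)
a(x) = 103 + 24*x (a(x) = (-24 - 12*x*(-2)) - 1*(-127) = (-24 + 24*x) + 127 = 103 + 24*x)
1/(a(-292) - 35226) = 1/((103 + 24*(-292)) - 35226) = 1/((103 - 7008) - 35226) = 1/(-6905 - 35226) = 1/(-42131) = -1/42131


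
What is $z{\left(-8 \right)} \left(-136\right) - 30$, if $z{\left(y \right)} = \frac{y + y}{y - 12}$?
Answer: $- \frac{694}{5} \approx -138.8$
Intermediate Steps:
$z{\left(y \right)} = \frac{2 y}{-12 + y}$
$z{\left(-8 \right)} \left(-136\right) - 30 = 2 \left(-8\right) \frac{1}{-12 - 8} \left(-136\right) - 30 = 2 \left(-8\right) \frac{1}{-20} \left(-136\right) - 30 = 2 \left(-8\right) \left(- \frac{1}{20}\right) \left(-136\right) - 30 = \frac{4}{5} \left(-136\right) - 30 = - \frac{544}{5} - 30 = - \frac{694}{5}$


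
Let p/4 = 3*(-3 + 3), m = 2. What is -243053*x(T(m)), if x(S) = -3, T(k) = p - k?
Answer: 729159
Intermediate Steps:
p = 0 (p = 4*(3*(-3 + 3)) = 4*(3*0) = 4*0 = 0)
T(k) = -k (T(k) = 0 - k = -k)
-243053*x(T(m)) = -243053*(-3) = 729159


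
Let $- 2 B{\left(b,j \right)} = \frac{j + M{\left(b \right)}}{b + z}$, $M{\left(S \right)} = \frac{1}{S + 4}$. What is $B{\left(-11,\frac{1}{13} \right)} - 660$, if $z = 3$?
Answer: $- \frac{480483}{728} \approx -660.0$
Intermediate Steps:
$M{\left(S \right)} = \frac{1}{4 + S}$
$B{\left(b,j \right)} = - \frac{j + \frac{1}{4 + b}}{2 \left(3 + b\right)}$ ($B{\left(b,j \right)} = - \frac{\left(j + \frac{1}{4 + b}\right) \frac{1}{b + 3}}{2} = - \frac{\left(j + \frac{1}{4 + b}\right) \frac{1}{3 + b}}{2} = - \frac{\frac{1}{3 + b} \left(j + \frac{1}{4 + b}\right)}{2} = - \frac{j + \frac{1}{4 + b}}{2 \left(3 + b\right)}$)
$B{\left(-11,\frac{1}{13} \right)} - 660 = \frac{-1 - \frac{4 - 11}{13}}{2 \left(3 - 11\right) \left(4 - 11\right)} - 660 = \frac{-1 - \frac{1}{13} \left(-7\right)}{2 \left(-8\right) \left(-7\right)} - 660 = \frac{1}{2} \left(- \frac{1}{8}\right) \left(- \frac{1}{7}\right) \left(-1 + \frac{7}{13}\right) - 660 = \frac{1}{2} \left(- \frac{1}{8}\right) \left(- \frac{1}{7}\right) \left(- \frac{6}{13}\right) - 660 = - \frac{3}{728} - 660 = - \frac{480483}{728}$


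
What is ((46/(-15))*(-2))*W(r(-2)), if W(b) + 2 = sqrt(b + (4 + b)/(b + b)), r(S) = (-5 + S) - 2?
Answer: -184/15 + 46*I*sqrt(314)/45 ≈ -12.267 + 18.114*I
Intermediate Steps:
r(S) = -7 + S
W(b) = -2 + sqrt(b + (4 + b)/(2*b)) (W(b) = -2 + sqrt(b + (4 + b)/(b + b)) = -2 + sqrt(b + (4 + b)/((2*b))) = -2 + sqrt(b + (4 + b)*(1/(2*b))) = -2 + sqrt(b + (4 + b)/(2*b)))
((46/(-15))*(-2))*W(r(-2)) = ((46/(-15))*(-2))*(-2 + sqrt(2 + 4*(-7 - 2) + 8/(-7 - 2))/2) = ((46*(-1/15))*(-2))*(-2 + sqrt(2 + 4*(-9) + 8/(-9))/2) = (-46/15*(-2))*(-2 + sqrt(2 - 36 + 8*(-1/9))/2) = 92*(-2 + sqrt(2 - 36 - 8/9)/2)/15 = 92*(-2 + sqrt(-314/9)/2)/15 = 92*(-2 + (I*sqrt(314)/3)/2)/15 = 92*(-2 + I*sqrt(314)/6)/15 = -184/15 + 46*I*sqrt(314)/45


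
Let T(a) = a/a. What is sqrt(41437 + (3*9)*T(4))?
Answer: 2*sqrt(10366) ≈ 203.63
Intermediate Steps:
T(a) = 1
sqrt(41437 + (3*9)*T(4)) = sqrt(41437 + (3*9)*1) = sqrt(41437 + 27*1) = sqrt(41437 + 27) = sqrt(41464) = 2*sqrt(10366)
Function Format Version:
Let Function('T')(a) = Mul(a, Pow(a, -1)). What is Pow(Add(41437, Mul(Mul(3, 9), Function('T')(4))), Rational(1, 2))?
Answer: Mul(2, Pow(10366, Rational(1, 2))) ≈ 203.63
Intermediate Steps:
Function('T')(a) = 1
Pow(Add(41437, Mul(Mul(3, 9), Function('T')(4))), Rational(1, 2)) = Pow(Add(41437, Mul(Mul(3, 9), 1)), Rational(1, 2)) = Pow(Add(41437, Mul(27, 1)), Rational(1, 2)) = Pow(Add(41437, 27), Rational(1, 2)) = Pow(41464, Rational(1, 2)) = Mul(2, Pow(10366, Rational(1, 2)))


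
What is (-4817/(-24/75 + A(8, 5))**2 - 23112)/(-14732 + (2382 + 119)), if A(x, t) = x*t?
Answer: 22746697793/12036086784 ≈ 1.8899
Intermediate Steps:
A(x, t) = t*x
(-4817/(-24/75 + A(8, 5))**2 - 23112)/(-14732 + (2382 + 119)) = (-4817/(-24/75 + 5*8)**2 - 23112)/(-14732 + (2382 + 119)) = (-4817/(-24*1/75 + 40)**2 - 23112)/(-14732 + 2501) = (-4817/(-8/25 + 40)**2 - 23112)/(-12231) = (-4817/((992/25)**2) - 23112)*(-1/12231) = (-4817/984064/625 - 23112)*(-1/12231) = (-4817*625/984064 - 23112)*(-1/12231) = (-3010625/984064 - 23112)*(-1/12231) = -22746697793/984064*(-1/12231) = 22746697793/12036086784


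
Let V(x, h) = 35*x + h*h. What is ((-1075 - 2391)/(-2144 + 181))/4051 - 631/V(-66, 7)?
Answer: 5025619929/17979727493 ≈ 0.27952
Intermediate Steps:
V(x, h) = h**2 + 35*x (V(x, h) = 35*x + h**2 = h**2 + 35*x)
((-1075 - 2391)/(-2144 + 181))/4051 - 631/V(-66, 7) = ((-1075 - 2391)/(-2144 + 181))/4051 - 631/(7**2 + 35*(-66)) = -3466/(-1963)*(1/4051) - 631/(49 - 2310) = -3466*(-1/1963)*(1/4051) - 631/(-2261) = (3466/1963)*(1/4051) - 631*(-1/2261) = 3466/7952113 + 631/2261 = 5025619929/17979727493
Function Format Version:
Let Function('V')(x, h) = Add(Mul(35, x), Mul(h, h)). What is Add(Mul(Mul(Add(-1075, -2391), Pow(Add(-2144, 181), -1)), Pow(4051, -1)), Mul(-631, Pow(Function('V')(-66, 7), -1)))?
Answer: Rational(5025619929, 17979727493) ≈ 0.27952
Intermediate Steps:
Function('V')(x, h) = Add(Pow(h, 2), Mul(35, x)) (Function('V')(x, h) = Add(Mul(35, x), Pow(h, 2)) = Add(Pow(h, 2), Mul(35, x)))
Add(Mul(Mul(Add(-1075, -2391), Pow(Add(-2144, 181), -1)), Pow(4051, -1)), Mul(-631, Pow(Function('V')(-66, 7), -1))) = Add(Mul(Mul(Add(-1075, -2391), Pow(Add(-2144, 181), -1)), Pow(4051, -1)), Mul(-631, Pow(Add(Pow(7, 2), Mul(35, -66)), -1))) = Add(Mul(Mul(-3466, Pow(-1963, -1)), Rational(1, 4051)), Mul(-631, Pow(Add(49, -2310), -1))) = Add(Mul(Mul(-3466, Rational(-1, 1963)), Rational(1, 4051)), Mul(-631, Pow(-2261, -1))) = Add(Mul(Rational(3466, 1963), Rational(1, 4051)), Mul(-631, Rational(-1, 2261))) = Add(Rational(3466, 7952113), Rational(631, 2261)) = Rational(5025619929, 17979727493)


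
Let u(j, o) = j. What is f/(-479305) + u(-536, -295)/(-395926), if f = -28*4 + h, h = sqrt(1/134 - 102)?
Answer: 150625596/94884655715 - I*sqrt(1831378)/64226870 ≈ 0.0015875 - 2.107e-5*I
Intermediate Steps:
h = I*sqrt(1831378)/134 (h = sqrt(1/134 - 102) = sqrt(-13667/134) = I*sqrt(1831378)/134 ≈ 10.099*I)
f = -112 + I*sqrt(1831378)/134 (f = -28*4 + I*sqrt(1831378)/134 = -112 + I*sqrt(1831378)/134 ≈ -112.0 + 10.099*I)
f/(-479305) + u(-536, -295)/(-395926) = (-112 + I*sqrt(1831378)/134)/(-479305) - 536/(-395926) = (-112 + I*sqrt(1831378)/134)*(-1/479305) - 536*(-1/395926) = (112/479305 - I*sqrt(1831378)/64226870) + 268/197963 = 150625596/94884655715 - I*sqrt(1831378)/64226870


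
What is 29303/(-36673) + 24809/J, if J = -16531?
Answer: -1394228350/606241363 ≈ -2.2998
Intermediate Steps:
29303/(-36673) + 24809/J = 29303/(-36673) + 24809/(-16531) = 29303*(-1/36673) + 24809*(-1/16531) = -29303/36673 - 24809/16531 = -1394228350/606241363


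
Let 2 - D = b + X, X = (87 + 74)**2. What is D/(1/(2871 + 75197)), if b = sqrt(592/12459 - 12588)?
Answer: -2023444492 - 780680*I*sqrt(19539860847)/12459 ≈ -2.0234e+9 - 8.7589e+6*I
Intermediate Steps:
X = 25921 (X = 161**2 = 25921)
b = 10*I*sqrt(19539860847)/12459 (b = sqrt(592*(1/12459) - 12588) = sqrt(592/12459 - 12588) = sqrt(-156833300/12459) = 10*I*sqrt(19539860847)/12459 ≈ 112.2*I)
D = -25919 - 10*I*sqrt(19539860847)/12459 (D = 2 - (10*I*sqrt(19539860847)/12459 + 25921) = 2 - (25921 + 10*I*sqrt(19539860847)/12459) = 2 + (-25921 - 10*I*sqrt(19539860847)/12459) = -25919 - 10*I*sqrt(19539860847)/12459 ≈ -25919.0 - 112.2*I)
D/(1/(2871 + 75197)) = (-25919 - 10*I*sqrt(19539860847)/12459)/(1/(2871 + 75197)) = (-25919 - 10*I*sqrt(19539860847)/12459)/(1/78068) = (-25919 - 10*I*sqrt(19539860847)/12459)*78068 = -2023444492 - 780680*I*sqrt(19539860847)/12459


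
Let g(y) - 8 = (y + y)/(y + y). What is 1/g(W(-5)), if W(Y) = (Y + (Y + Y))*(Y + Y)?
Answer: ⅑ ≈ 0.11111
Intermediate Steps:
W(Y) = 6*Y² (W(Y) = (Y + 2*Y)*(2*Y) = (3*Y)*(2*Y) = 6*Y²)
g(y) = 9 (g(y) = 8 + (y + y)/(y + y) = 8 + (2*y)/((2*y)) = 8 + (2*y)*(1/(2*y)) = 8 + 1 = 9)
1/g(W(-5)) = 1/9 = ⅑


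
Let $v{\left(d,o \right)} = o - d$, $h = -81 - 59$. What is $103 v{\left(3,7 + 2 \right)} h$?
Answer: $-86520$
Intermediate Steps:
$h = -140$
$103 v{\left(3,7 + 2 \right)} h = 103 \left(\left(7 + 2\right) - 3\right) \left(-140\right) = 103 \left(9 - 3\right) \left(-140\right) = 103 \cdot 6 \left(-140\right) = 618 \left(-140\right) = -86520$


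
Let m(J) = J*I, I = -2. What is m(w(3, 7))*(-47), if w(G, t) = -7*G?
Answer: -1974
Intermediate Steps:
m(J) = -2*J (m(J) = J*(-2) = -2*J)
m(w(3, 7))*(-47) = -(-14)*3*(-47) = -2*(-21)*(-47) = 42*(-47) = -1974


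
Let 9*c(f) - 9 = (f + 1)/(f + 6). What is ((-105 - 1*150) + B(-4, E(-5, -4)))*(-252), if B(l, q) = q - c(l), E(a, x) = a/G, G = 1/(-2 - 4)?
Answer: 56910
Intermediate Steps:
G = -⅙ (G = 1/(-6) = -⅙ ≈ -0.16667)
E(a, x) = -6*a (E(a, x) = a/(-⅙) = a*(-6) = -6*a)
c(f) = 1 + (1 + f)/(9*(6 + f)) (c(f) = 1 + ((f + 1)/(f + 6))/9 = 1 + ((1 + f)/(6 + f))/9 = 1 + (1 + f)/(9*(6 + f)))
B(l, q) = q - 5*(11 + 2*l)/(9*(6 + l))
((-105 - 1*150) + B(-4, E(-5, -4)))*(-252) = ((-105 - 1*150) + (-55 - 10*(-4) + 9*(-6*(-5))*(6 - 4))/(9*(6 - 4)))*(-252) = ((-105 - 150) + (⅑)*(-55 + 40 + 9*30*2)/2)*(-252) = (-255 + (⅑)*(½)*(-55 + 40 + 540))*(-252) = (-255 + (⅑)*(½)*525)*(-252) = (-255 + 175/6)*(-252) = -1355/6*(-252) = 56910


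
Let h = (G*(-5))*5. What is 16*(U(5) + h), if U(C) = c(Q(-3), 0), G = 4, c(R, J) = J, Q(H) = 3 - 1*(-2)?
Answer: -1600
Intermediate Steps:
Q(H) = 5 (Q(H) = 3 + 2 = 5)
h = -100 (h = (4*(-5))*5 = -20*5 = -100)
U(C) = 0
16*(U(5) + h) = 16*(0 - 100) = 16*(-100) = -1600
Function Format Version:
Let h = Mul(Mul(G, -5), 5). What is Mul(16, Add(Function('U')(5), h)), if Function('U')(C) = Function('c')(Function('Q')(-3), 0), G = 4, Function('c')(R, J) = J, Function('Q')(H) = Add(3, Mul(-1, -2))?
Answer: -1600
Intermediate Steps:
Function('Q')(H) = 5 (Function('Q')(H) = Add(3, 2) = 5)
h = -100 (h = Mul(Mul(4, -5), 5) = Mul(-20, 5) = -100)
Function('U')(C) = 0
Mul(16, Add(Function('U')(5), h)) = Mul(16, Add(0, -100)) = Mul(16, -100) = -1600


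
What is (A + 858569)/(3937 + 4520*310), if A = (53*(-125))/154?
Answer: 4559069/7461762 ≈ 0.61099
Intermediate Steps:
A = -6625/154 (A = -6625*1/154 = -6625/154 ≈ -43.019)
(A + 858569)/(3937 + 4520*310) = (-6625/154 + 858569)/(3937 + 4520*310) = 132213001/(154*(3937 + 1401200)) = (132213001/154)/1405137 = (132213001/154)*(1/1405137) = 4559069/7461762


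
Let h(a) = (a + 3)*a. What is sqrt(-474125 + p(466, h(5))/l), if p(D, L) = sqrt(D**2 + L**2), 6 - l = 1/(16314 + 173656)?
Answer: sqrt(-615977203627809125 + 433062830860*sqrt(54689))/1139819 ≈ 688.51*I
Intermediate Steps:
l = 1139819/189970 (l = 6 - 1/(16314 + 173656) = 6 - 1/189970 = 1139819/189970 ≈ 6.0000)
h(a) = a*(3 + a) (h(a) = (3 + a)*a = a*(3 + a))
sqrt(-474125 + p(466, h(5))/l) = sqrt(-474125 + sqrt(466**2 + (5*(3 + 5))**2)/(1139819/189970)) = sqrt(-474125 + sqrt(217156 + (5*8)**2)*(189970/1139819)) = sqrt(-474125 + sqrt(217156 + 40**2)*(189970/1139819)) = sqrt(-474125 + sqrt(217156 + 1600)*(189970/1139819)) = sqrt(-474125 + sqrt(218756)*(189970/1139819)) = sqrt(-474125 + (2*sqrt(54689))*(189970/1139819)) = sqrt(-474125 + 379940*sqrt(54689)/1139819)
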